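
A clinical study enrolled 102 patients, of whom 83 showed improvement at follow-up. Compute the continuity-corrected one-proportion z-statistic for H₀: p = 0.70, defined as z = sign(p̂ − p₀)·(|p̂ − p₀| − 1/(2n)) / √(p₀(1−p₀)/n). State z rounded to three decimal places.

p̂ = 83/102 = 0.81373. p̂ − p₀ = 0.113725.
Continuity correction 1/(2n) = 1/204 = 0.004902.
Corrected numerator: |0.113725| − 0.004902 = 0.108823.
Under H₀, SE = √(p₀(1−p₀)/n) = √(0.70·0.30/102) = √0.002058824 = 0.045374.
z = (+)0.108823/0.045374 = 2.398.

z = 2.398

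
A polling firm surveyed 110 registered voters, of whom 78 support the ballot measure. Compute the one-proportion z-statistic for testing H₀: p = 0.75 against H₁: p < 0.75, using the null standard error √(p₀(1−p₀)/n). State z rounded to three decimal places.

Sample proportion p̂ = 78/110 = 0.70909.
Null standard error: √(0.75·0.25/110) = √0.001704545 = 0.041286.
z = (p̂ − p₀)/SE = (0.70909 − 0.75)/0.041286 = -0.991.

z = -0.991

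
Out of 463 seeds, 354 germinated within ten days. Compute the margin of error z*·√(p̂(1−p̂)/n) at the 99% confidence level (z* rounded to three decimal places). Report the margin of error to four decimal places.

The sample proportion is 354/463 = 0.76458.
SE(p̂) = √(0.76458·0.23542/463) = 0.019717.
The 99% critical value is z* = 2.576.
Margin of error = z*·SE = 2.576 × 0.019717 = 0.0508.

ME = 0.0508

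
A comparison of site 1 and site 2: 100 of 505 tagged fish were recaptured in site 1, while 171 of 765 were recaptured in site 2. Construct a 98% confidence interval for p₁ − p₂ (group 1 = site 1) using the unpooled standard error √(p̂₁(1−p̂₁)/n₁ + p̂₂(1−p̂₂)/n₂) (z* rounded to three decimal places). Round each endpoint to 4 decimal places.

(-0.0796, 0.0286)

p̂₁ = 0.19802, p̂₂ = 0.22353, so the observed difference is -0.02551.
Unpooled SE = √(p̂₁(1−p̂₁)/n₁ + p̂₂(1−p̂₂)/n₂) = √(0.000314471 + 0.000226881) = 0.023267.
For 98% confidence, z* = 2.326. Margin = 2.326·0.023267 = 0.05412.
Interval: -0.02551 ± 0.05412 → (-0.0796, 0.0286).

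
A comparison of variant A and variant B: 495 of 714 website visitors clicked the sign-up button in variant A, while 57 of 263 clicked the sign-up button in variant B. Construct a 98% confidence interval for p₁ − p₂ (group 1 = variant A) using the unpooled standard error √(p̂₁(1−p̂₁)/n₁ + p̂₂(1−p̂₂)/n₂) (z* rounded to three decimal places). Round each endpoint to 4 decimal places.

p̂₁ = 0.69328, p̂₂ = 0.21673, so the observed difference is 0.47655.
SE = √(0.000297821 + 0.000645468) = √0.000943289 = 0.030713.
For 98% confidence, z* = 2.326. Margin of error = 0.07144.
Interval: 0.47655 ± 0.07144 → (0.4051, 0.5480).

(0.4051, 0.5480)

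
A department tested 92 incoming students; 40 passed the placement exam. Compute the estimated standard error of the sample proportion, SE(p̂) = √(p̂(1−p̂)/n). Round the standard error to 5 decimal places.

SE = 0.05168

With x = 40 successes in n = 92, p̂ = 0.43478.
p̂(1−p̂) = 0.43478·0.56522 = 0.245746.
SE = √(0.245746/92) = 0.05168.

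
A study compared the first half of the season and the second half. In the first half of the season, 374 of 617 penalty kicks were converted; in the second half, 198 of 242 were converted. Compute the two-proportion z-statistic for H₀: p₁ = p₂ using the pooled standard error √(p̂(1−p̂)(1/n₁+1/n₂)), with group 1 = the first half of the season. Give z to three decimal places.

p̂₁ = 374/617 = 0.60616, p̂₂ = 198/242 = 0.81818.
Pooling: p̂ = 572/859 = 0.66589.
Pooled SE = √[0.2224803·0.00575298] ≈ 0.035776.
z = (p̂₁ − p̂₂)/SE = (0.60616 − 0.81818)/0.035776 = -0.21202/0.035776 = -5.926.

z = -5.926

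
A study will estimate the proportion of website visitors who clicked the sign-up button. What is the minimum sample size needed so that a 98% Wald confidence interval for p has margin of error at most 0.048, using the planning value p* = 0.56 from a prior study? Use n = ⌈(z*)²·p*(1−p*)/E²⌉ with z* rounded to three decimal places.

The 98% critical value is z* = 2.326.
p*(1−p*) = 0.2464.
Required n before rounding: 5.410276 × 0.2464 / 0.048² = 578.599.
Rounding up, n = 579.

n = 579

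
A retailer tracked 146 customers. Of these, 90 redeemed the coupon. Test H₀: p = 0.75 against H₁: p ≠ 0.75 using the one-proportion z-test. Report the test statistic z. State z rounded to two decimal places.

z = -3.73

The sample proportion is 90/146 = 0.61644.
SE₀ = √(0.75·0.25/146) = 0.035836.
z = (p̂ − p₀)/SE = (0.61644 − 0.75)/0.035836 = -3.73.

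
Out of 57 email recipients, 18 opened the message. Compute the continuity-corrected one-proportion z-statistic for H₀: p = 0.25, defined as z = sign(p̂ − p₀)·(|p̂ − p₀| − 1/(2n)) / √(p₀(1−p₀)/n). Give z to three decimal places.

p̂ = 18/57 = 0.31579. p̂ − p₀ = 0.065789.
1/(2n) = 0.008772.
Corrected numerator: |0.065789| − 0.008772 = 0.057017.
Null standard error: √(0.25·0.75/57) = √0.003289474 = 0.057354.
z = (+)0.057017/0.057354 = 0.994.

z = 0.994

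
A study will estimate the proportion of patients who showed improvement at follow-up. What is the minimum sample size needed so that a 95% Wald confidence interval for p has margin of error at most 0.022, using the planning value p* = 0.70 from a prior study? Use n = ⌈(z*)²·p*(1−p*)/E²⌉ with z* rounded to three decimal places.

z* = 1.960 at the 95% level.
p*(1−p*) = 0.70·0.30 = 0.2100.
Required n before rounding: 3.841600 × 0.2100 / 0.022² = 1666.810.
⌈1666.810⌉ = 1667.

n = 1667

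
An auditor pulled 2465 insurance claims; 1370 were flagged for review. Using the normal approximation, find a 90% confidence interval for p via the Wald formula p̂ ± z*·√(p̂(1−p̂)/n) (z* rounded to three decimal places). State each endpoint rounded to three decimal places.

(0.539, 0.572)

p̂ = 1370/2465 = 0.55578.
Standard error of p̂: √(0.246888/2465) = √0.000100158 = 0.010008.
The 90% critical value is z* = 1.645.
Margin = 1.645·0.010008 = 0.01646.
Interval: 0.55578 ± 0.01646 → (0.539, 0.572).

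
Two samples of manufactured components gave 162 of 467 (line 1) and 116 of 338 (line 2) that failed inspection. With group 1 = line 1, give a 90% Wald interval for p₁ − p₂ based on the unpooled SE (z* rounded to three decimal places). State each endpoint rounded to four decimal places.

(-0.0521, 0.0595)

p̂₁ = 162/467 = 0.34690, p̂₂ = 116/338 = 0.34320; p̂₁ − p̂₂ = 0.00370.
SE = √(0.000485137 + 0.000666900) = √0.001152037 = 0.033942.
The 90% critical value is z* = 1.645. Margin = 1.645·0.033942 = 0.05583.
So the interval runs from -0.0521 to 0.0595.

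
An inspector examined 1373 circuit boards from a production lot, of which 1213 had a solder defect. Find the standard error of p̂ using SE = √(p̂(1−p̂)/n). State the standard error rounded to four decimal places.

SE = 0.0087

With x = 1213 successes in n = 1373, p̂ = 0.88347.
p̂(1−p̂) = 0.102951.
SE = √(0.102951/1373) = 0.0087.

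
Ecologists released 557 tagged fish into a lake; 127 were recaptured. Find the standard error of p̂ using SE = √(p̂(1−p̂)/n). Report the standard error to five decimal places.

SE = 0.01778

The sample proportion is 127/557 = 0.22801.
p̂(1−p̂) = 0.176021.
Dividing by n and taking the root: √0.000316016 = 0.01778.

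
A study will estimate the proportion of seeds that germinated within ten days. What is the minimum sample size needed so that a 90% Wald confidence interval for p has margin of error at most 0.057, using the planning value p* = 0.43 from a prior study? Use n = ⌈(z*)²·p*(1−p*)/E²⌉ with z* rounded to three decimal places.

n = 205

For 90% confidence, z* = 1.645.
p*(1−p*) = 0.2451.
Required n before rounding: 2.706025 × 0.2451 / 0.057² = 204.139.
⌈204.139⌉ = 205.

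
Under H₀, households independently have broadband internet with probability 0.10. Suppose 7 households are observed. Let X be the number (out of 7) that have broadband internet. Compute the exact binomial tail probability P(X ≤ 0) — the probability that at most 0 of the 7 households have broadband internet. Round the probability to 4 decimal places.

P = 0.4783

X ~ Binomial(n=7, p=0.10).
P(X ≤ 0) = C(7,0)·0.10^0·0.90^7.
= 0.478297 = 0.4783.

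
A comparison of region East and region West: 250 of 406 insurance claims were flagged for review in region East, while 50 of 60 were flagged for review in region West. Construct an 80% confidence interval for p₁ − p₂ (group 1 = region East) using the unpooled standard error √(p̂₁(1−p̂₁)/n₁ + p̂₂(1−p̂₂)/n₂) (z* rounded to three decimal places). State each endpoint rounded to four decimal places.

p̂₁ = 250/406 = 0.61576, p̂₂ = 50/60 = 0.83333; p̂₁ − p̂₂ = -0.21757.
SE = √(0.000582756 + 0.002314815) = √0.002897571 = 0.053829.
For 80% confidence, z* = 1.282. Margin of error = 0.06901.
So the interval runs from -0.2866 to -0.1486.

(-0.2866, -0.1486)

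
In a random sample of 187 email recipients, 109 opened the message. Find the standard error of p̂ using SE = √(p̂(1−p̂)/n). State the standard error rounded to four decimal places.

The sample proportion is 109/187 = 0.58289.
p̂(1−p̂) = 0.243129.
Dividing by n and taking the root: √0.001300155 = 0.0361.

SE = 0.0361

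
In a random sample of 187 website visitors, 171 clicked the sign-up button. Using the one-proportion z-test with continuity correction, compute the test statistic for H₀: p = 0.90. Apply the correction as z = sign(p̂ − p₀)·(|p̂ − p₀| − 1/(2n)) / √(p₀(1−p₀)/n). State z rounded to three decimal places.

z = 0.536

The sample proportion is 171/187 = 0.91444. p̂ − p₀ = 0.014439.
Continuity correction 1/(2n) = 1/374 = 0.002674.
Corrected numerator: |0.014439| − 0.002674 = 0.011765.
Under H₀, SE = √(p₀(1−p₀)/n) = √(0.90·0.10/187) = √0.000481283 = 0.021938.
z = (+)0.011765/0.021938 = 0.536.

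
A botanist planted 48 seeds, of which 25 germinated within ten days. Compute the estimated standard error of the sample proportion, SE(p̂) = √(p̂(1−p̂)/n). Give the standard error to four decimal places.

SE = 0.0721

The sample proportion is 25/48 = 0.52083.
p̂(1−p̂) = 0.52083·0.47917 = 0.249566.
Dividing by n and taking the root: √0.005199292 = 0.0721.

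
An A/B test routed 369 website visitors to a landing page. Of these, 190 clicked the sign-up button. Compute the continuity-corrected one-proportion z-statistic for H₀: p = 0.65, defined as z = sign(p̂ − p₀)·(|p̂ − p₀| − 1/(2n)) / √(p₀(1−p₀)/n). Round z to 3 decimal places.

z = -5.386

The sample proportion is 190/369 = 0.51491. p̂ − p₀ = -0.135095.
Continuity correction 1/(2n) = 1/738 = 0.001355.
Corrected numerator: |-0.135095| − 0.001355 = 0.133740.
Under H₀, SE = √(p₀(1−p₀)/n) = √(0.65·0.35/369) = √0.000616531 = 0.024830.
z = (−)0.133740/0.024830 = -5.386.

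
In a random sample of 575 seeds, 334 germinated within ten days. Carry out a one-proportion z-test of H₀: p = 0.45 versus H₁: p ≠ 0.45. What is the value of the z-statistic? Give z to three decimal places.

z = 6.308

p̂ = 334/575 = 0.58087.
Null standard error: √(0.45·0.55/575) = √0.000430435 = 0.020747.
Test statistic: z = 0.13087/0.020747 = 6.308.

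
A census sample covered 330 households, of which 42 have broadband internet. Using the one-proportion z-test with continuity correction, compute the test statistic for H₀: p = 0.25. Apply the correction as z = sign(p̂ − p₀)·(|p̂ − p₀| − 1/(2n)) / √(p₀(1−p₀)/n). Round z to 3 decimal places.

p̂ = 42/330 = 0.12727. p̂ − p₀ = -0.122727.
1/(2n) = 0.001515.
Corrected numerator: |-0.122727| − 0.001515 = 0.121212.
SE₀ = √(0.25·0.75/330) = 0.023837.
z = −0.121212/0.023837 = -5.085.

z = -5.085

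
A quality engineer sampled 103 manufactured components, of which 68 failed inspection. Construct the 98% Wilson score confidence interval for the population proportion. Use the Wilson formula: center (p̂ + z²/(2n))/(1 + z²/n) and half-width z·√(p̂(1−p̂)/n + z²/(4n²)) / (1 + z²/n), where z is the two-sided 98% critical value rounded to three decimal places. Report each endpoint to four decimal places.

Here p̂ = 68/103 = 0.66019 and z = 2.326 (z² = 5.410276).
Denominator 1 + z²/n = 1 + 5.410276/103 = 1.052527.
Adjusted center: (0.66019 + z²/(2n))/1.052527 = 0.65220.
Radicand: p̂(1−p̂)/n + z²/(4n²) = 0.002178037 + 0.000127493 = 0.002305530.
Half-width = z·√(radicand)/denom = 2.326·0.048016/1.052527 = 0.10611.
Interval: 0.65220 ± 0.10611 → (0.5461, 0.7583).

(0.5461, 0.7583)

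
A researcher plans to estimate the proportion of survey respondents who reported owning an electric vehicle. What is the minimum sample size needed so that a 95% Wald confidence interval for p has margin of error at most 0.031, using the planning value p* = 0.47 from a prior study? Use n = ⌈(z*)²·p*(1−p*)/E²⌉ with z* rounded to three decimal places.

n = 996

The 95% critical value is z* = 1.960.
p*(1−p*) = 0.2491.
(z*)²·p*(1−p*)/E² = 3.841600·0.2491/0.000961 = 995.778.
⌈995.778⌉ = 996.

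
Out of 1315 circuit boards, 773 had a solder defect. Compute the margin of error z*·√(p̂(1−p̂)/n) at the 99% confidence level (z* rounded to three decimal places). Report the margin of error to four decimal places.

ME = 0.0350

Sample proportion p̂ = 773/1315 = 0.58783.
SE = √(p̂(1−p̂)/n) = √(0.242285/1315) = 0.013574.
z* = 2.576 at the 99% level.
ME = 2.576·0.013574 = 0.0350.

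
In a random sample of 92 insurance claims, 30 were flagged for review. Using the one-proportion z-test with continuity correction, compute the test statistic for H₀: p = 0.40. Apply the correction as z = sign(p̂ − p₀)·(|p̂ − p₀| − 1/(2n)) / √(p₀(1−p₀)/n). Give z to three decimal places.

z = -1.341

With x = 30 successes in n = 92, p̂ = 0.32609. p̂ − p₀ = -0.073913.
Continuity correction 1/(2n) = 1/184 = 0.005435.
Corrected numerator: |-0.073913| − 0.005435 = 0.068478.
SE₀ = √(0.40·0.60/92) = 0.051075.
z = (−)0.068478/0.051075 = -1.341.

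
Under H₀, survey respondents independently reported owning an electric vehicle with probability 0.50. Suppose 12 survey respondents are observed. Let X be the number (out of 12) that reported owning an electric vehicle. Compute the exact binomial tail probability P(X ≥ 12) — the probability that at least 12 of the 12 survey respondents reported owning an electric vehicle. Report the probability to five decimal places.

P = 0.00024

X is binomial with n = 12 and p = 0.50.
P(X ≥ 12) = C(12,12)·0.50^12·0.50^0.
= 0.000244 = 0.00024.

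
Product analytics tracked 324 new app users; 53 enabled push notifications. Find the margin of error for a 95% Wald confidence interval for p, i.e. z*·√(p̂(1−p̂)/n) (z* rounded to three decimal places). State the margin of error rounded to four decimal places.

ME = 0.0403

Sample proportion p̂ = 53/324 = 0.16358.
SE = √(p̂(1−p̂)/n) = √(0.136822/324) = 0.020550.
For 95% confidence, z* = 1.960.
So ME = 0.0403.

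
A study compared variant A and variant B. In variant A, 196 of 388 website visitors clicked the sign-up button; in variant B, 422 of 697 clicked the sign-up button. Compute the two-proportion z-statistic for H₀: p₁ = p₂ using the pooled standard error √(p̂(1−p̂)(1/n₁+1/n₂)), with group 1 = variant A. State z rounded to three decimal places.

p̂₁ = 196/388 = 0.50515, p̂₂ = 422/697 = 0.60545.
Pooled p̂ = (196+422)/(388+697) = 618/1085 = 0.56959.
Pooled SE = √[0.2451579·0.00401204] ≈ 0.031362.
z = -0.10030/0.031362 = -3.198.

z = -3.198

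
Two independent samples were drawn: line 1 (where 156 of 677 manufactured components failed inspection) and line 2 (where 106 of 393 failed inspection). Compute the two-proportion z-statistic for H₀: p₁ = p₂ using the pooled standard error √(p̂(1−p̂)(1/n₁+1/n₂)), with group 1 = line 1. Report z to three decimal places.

Sample proportions: p̂₁ = 156/677 = 0.23043 and p̂₂ = 106/393 = 0.26972.
Pooling: p̂ = 262/1070 = 0.24486.
Pooled SE = √[0.1849035·0.00402163] ≈ 0.027269.
z = (p̂₁ − p̂₂)/SE = (0.23043 − 0.26972)/0.027269 = -0.03929/0.027269 = -1.441.

z = -1.441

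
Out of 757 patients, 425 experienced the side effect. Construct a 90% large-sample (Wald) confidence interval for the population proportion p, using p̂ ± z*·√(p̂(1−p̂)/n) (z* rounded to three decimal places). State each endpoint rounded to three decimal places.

(0.532, 0.591)

With x = 425 successes in n = 757, p̂ = 0.56143.
SE = √(p̂(1−p̂)/n) = √(0.246227/757) = 0.018035.
For 90% confidence, z* = 1.645.
Margin = 1.645·0.018035 = 0.02967.
CI: 0.56143 ± 0.02967 = (0.532, 0.591).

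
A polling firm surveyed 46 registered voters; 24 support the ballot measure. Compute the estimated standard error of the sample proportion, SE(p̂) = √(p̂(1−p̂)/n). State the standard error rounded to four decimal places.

SE = 0.0737

p̂ = 24/46 = 0.52174.
p̂(1−p̂) = 0.249527.
SE = √(0.249527/46) = √0.005424500 = 0.0737.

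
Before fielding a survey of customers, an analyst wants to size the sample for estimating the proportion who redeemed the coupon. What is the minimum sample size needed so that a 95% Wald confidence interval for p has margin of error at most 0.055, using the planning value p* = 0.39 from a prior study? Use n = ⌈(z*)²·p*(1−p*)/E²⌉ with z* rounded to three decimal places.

n = 303

The 95% critical value is z* = 1.960.
p*(1−p*) = 0.2379.
Required n before rounding: 3.841600 × 0.2379 / 0.055² = 302.121.
⌈302.121⌉ = 303.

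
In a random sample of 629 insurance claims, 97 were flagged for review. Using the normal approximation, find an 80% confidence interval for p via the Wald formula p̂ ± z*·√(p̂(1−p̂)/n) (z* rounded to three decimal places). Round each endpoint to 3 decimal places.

With x = 97 successes in n = 629, p̂ = 0.15421.
Standard error of p̂: √(0.130431/629) = √0.000207363 = 0.014400.
The 80% critical value is z* = 1.282.
Margin = 1.282·0.014400 = 0.01846.
CI: 0.15421 ± 0.01846 = (0.136, 0.173).

(0.136, 0.173)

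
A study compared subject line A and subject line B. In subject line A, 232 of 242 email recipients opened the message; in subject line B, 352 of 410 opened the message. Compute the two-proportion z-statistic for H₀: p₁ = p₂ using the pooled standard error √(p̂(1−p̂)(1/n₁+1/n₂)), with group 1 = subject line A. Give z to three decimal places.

z = 4.042

p̂₁ = 232/242 = 0.95868, p̂₂ = 352/410 = 0.85854.
Pooling: p̂ = 584/652 = 0.89571.
Pooled SE = √[0.0934171·0.00657126] ≈ 0.024776.
z = 0.10014/0.024776 = 4.042.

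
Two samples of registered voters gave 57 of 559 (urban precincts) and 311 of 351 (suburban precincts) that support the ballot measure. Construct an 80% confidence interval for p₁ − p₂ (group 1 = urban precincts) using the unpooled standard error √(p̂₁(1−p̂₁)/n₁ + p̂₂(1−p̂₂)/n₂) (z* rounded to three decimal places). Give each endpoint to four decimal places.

p̂₁ = 0.10197, p̂₂ = 0.88604, so the observed difference is -0.78407.
Unpooled SE = √(p̂₁(1−p̂₁)/n₁ + p̂₂(1−p̂₂)/n₂) = √(0.000163811 + 0.000287673) = 0.021248.
The 80% critical value is z* = 1.282. Margin of error = 0.02724.
So the interval runs from -0.8113 to -0.7568.

(-0.8113, -0.7568)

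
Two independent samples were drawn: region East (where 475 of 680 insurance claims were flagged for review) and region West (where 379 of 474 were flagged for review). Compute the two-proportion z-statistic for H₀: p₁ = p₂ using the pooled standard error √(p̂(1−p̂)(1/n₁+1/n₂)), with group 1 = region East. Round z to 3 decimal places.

Sample proportions: p̂₁ = 475/680 = 0.69853 and p̂₂ = 379/474 = 0.79958.
Pooled p̂ = (475+379)/(680+474) = 854/1154 = 0.74003.
Pooled SE = √[0.1923834·0.00358029] ≈ 0.026245.
z = -0.10105/0.026245 = -3.850.

z = -3.850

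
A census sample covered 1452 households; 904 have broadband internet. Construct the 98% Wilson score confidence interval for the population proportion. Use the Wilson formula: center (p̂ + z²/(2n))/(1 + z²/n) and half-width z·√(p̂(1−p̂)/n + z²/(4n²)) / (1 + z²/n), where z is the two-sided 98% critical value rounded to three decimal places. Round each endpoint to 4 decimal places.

Here p̂ = 904/1452 = 0.62259 and z = 2.326 (z² = 5.410276).
1 + z²/n = 1.003726.
Adjusted center: (0.62259 + z²/(2n))/1.003726 = 0.62213.
Radicand: p̂(1−p̂)/n + z²/(4n²) = 0.000161826 + 0.000000642 = 0.000162468.
Half-width = z·√(radicand)/denom = 2.326·0.012746/1.003726 = 0.02954.
Interval: 0.62213 ± 0.02954 → (0.5926, 0.6517).

(0.5926, 0.6517)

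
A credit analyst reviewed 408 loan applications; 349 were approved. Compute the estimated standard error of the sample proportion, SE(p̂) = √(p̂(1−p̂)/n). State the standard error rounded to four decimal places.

SE = 0.0174

The sample proportion is 349/408 = 0.85539.
p̂(1−p̂) = 0.123698.
SE = √(0.123698/408) = √0.000303181 = 0.0174.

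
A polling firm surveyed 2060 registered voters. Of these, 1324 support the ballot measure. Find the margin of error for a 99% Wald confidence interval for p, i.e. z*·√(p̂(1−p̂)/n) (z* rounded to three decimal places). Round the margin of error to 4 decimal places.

ME = 0.0272

p̂ = 1324/2060 = 0.64272.
Standard error of p̂: √(0.229631/2060) = √0.000111472 = 0.010558.
For 99% confidence, z* = 2.576.
So ME = 0.0272.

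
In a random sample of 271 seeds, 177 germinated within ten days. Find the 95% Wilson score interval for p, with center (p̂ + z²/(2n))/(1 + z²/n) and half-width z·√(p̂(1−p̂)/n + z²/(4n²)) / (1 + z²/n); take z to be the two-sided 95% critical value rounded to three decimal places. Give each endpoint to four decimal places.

p̂ = 177/271 = 0.65314; z = 1.960, so z² = 3.841600.
Denominator 1 + z²/n = 1 + 3.841600/271 = 1.014176.
Center = (0.65314 + 0.007088)/1.014176 = 0.65100.
Radicand: p̂(1−p̂)/n + z²/(4n²) = 0.000835975 + 0.000013077 = 0.000849052.
Half-width = 1.960·√0.000849052/1.014176 = 0.05631.
Interval: 0.65100 ± 0.05631 → (0.5947, 0.7073).

(0.5947, 0.7073)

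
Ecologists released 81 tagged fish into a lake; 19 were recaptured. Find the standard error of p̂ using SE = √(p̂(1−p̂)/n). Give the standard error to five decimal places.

With x = 19 successes in n = 81, p̂ = 0.23457.
p̂(1−p̂) = 0.23457·0.76543 = 0.179547.
SE = √(0.179547/81) = 0.04708.

SE = 0.04708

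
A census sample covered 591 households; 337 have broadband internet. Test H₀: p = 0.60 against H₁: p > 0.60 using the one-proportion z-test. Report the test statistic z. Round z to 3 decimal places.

z = -1.478

Sample proportion p̂ = 337/591 = 0.57022.
SE₀ = √(0.60·0.40/591) = 0.020152.
Test statistic: z = -0.02978/0.020152 = -1.478.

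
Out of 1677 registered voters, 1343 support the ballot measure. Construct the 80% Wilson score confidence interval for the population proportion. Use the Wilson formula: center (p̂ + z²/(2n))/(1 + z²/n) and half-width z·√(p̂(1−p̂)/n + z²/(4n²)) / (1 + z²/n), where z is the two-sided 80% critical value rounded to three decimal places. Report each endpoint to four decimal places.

(0.7880, 0.8130)

Here p̂ = 1343/1677 = 0.80083 and z = 1.282 (z² = 1.643524).
1 + z²/n = 1.000980.
Center = (0.80083 + 0.000490)/1.000980 = 0.80054.
Radicand: p̂(1−p̂)/n + z²/(4n²) = 0.000095109 + 0.000000146 = 0.000095255.
Half-width = 1.282·√0.000095255/1.000980 = 0.01250.
So the interval runs from 0.7880 to 0.8130.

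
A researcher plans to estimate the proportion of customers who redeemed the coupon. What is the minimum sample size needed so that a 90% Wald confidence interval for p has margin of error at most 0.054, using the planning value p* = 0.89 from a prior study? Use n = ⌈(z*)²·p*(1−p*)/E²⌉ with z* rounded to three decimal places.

n = 91

z* = 1.645 at the 90% level.
p*(1−p*) = 0.89·0.11 = 0.0979.
Required n before rounding: 2.706025 × 0.0979 / 0.054² = 90.850.
⌈90.850⌉ = 91.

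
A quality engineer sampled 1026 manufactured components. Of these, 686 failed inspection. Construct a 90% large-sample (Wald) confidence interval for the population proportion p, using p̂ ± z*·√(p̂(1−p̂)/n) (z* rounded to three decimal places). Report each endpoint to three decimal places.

p̂ = 686/1026 = 0.66862.
Standard error of p̂: √(0.221569/1026) = √0.000215954 = 0.014695.
For 90% confidence, z* = 1.645.
Margin of error: 1.645 × 0.014695 = 0.02417.
CI: 0.66862 ± 0.02417 = (0.644, 0.693).

(0.644, 0.693)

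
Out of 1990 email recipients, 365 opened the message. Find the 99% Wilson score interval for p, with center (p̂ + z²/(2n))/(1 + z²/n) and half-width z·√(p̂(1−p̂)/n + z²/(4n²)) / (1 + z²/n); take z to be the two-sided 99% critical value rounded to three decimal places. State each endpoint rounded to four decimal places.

(0.1621, 0.2068)

p̂ = 365/1990 = 0.18342; z = 2.576, so z² = 6.635776.
1 + z²/n = 1.003335.
Adjusted center: (0.18342 + z²/(2n))/1.003335 = 0.18447.
Radicand: p̂(1−p̂)/n + z²/(4n²) = 0.000075264 + 0.000000419 = 0.000075683.
Half-width = 2.576·√0.000075683/1.003335 = 0.02234.
Interval: 0.18447 ± 0.02234 → (0.1621, 0.2068).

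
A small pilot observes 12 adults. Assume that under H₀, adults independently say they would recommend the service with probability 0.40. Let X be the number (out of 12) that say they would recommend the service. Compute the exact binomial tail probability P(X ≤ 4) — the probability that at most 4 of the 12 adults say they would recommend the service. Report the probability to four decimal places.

P = 0.4382

X is binomial with n = 12 and p = 0.40.
P(X ≤ 4) = Σ_{j=0}^{4} C(12,j)·0.40^j·0.60^{12−j}.
= 0.002177 + 0.017414 + 0.063852 + 0.141894 + 0.212841 = 0.4382.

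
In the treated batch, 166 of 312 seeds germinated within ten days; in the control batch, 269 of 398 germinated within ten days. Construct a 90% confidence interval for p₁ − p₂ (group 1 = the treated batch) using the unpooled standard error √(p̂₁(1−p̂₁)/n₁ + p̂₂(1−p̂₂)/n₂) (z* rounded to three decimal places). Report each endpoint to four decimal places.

p̂₁ = 166/312 = 0.53205, p̂₂ = 269/398 = 0.67588; p̂₁ − p̂₂ = -0.14383.
Unpooled SE = √(p̂₁(1−p̂₁)/n₁ + p̂₂(1−p̂₂)/n₂) = √(0.000797989 + 0.000550418) = 0.036721.
The 90% critical value is z* = 1.645. Margin of error = 0.06041.
Interval: -0.14383 ± 0.06041 → (-0.2042, -0.0834).

(-0.2042, -0.0834)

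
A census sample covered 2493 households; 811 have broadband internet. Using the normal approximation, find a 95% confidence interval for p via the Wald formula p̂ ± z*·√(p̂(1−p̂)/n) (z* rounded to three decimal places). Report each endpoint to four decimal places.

(0.3069, 0.3437)

p̂ = 811/2493 = 0.32531.
Standard error of p̂: √(0.219484/2493) = √0.000088040 = 0.009383.
The 95% critical value is z* = 1.960.
Margin of error: 1.960 × 0.009383 = 0.01839.
CI: 0.32531 ± 0.01839 = (0.3069, 0.3437).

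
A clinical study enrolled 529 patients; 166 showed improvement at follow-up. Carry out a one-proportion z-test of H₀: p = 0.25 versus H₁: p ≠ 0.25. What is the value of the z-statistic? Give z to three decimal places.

z = 3.389

With x = 166 successes in n = 529, p̂ = 0.31380.
Null standard error: √(0.25·0.75/529) = √0.000354442 = 0.018827.
z = (p̂ − p₀)/SE = (0.31380 − 0.25)/0.018827 = 3.389.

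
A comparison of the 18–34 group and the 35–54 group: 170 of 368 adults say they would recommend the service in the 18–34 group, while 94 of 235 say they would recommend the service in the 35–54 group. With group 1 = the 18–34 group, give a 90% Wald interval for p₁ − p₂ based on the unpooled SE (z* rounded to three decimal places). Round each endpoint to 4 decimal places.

p̂₁ = 0.46196, p̂₂ = 0.40000, so the observed difference is 0.06196.
SE = √(0.000675415 + 0.001021277) = √0.001696692 = 0.041191.
z* = 1.645 at the 90% level. Margin of error = 0.06776.
Interval: 0.06196 ± 0.06776 → (-0.0058, 0.1297).

(-0.0058, 0.1297)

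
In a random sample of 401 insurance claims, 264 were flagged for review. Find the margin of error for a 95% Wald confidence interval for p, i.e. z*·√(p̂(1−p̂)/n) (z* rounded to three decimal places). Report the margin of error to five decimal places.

The sample proportion is 264/401 = 0.65835.
Standard error of p̂: √(0.224924/401) = √0.000560908 = 0.023683.
The 95% critical value is z* = 1.960.
Margin of error = z*·SE = 1.960 × 0.023683 = 0.04642.

ME = 0.04642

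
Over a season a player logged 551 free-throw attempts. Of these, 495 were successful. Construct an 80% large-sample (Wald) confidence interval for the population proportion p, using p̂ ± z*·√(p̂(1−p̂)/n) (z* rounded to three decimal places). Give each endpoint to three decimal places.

p̂ = 495/551 = 0.89837.
Standard error of p̂: √(0.091304/551) = √0.000165706 = 0.012873.
z* = 1.282 at the 80% level.
Margin = 1.282·0.012873 = 0.01650.
CI: 0.89837 ± 0.01650 = (0.882, 0.915).

(0.882, 0.915)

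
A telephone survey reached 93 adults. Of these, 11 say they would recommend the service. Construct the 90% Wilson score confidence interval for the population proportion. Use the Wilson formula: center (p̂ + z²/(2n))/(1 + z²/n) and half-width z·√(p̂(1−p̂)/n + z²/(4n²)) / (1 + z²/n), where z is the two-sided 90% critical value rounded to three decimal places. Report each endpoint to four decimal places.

(0.0737, 0.1844)

p̂ = 11/93 = 0.11828; z = 1.645, so z² = 2.706025.
1 + z²/n = 1.029097.
Center = (0.11828 + 0.014549)/1.029097 = 0.12907.
Radicand: p̂(1−p̂)/n + z²/(4n²) = 0.001121393 + 0.000078218 = 0.001199611.
Half-width = 1.645·√0.001199611/1.029097 = 0.05536.
CI: 0.12907 ± 0.05536 = (0.0737, 0.1844).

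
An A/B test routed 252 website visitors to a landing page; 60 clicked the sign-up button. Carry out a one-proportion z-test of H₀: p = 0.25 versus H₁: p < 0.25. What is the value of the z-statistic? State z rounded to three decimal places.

z = -0.436

p̂ = 60/252 = 0.23810.
Under H₀, SE = √(p₀(1−p₀)/n) = √(0.25·0.75/252) = √0.000744048 = 0.027277.
z = (0.23810 − 0.25)/0.027277 = -0.01190/0.027277 = -0.436.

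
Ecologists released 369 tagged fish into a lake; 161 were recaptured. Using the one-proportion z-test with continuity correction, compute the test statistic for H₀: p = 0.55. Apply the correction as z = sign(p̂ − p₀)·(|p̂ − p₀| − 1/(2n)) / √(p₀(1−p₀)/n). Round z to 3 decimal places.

p̂ = 161/369 = 0.43631. p̂ − p₀ = -0.113686.
Continuity correction 1/(2n) = 1/738 = 0.001355.
Corrected numerator: |-0.113686| − 0.001355 = 0.112331.
Under H₀, SE = √(p₀(1−p₀)/n) = √(0.55·0.45/369) = √0.000670732 = 0.025898.
z = (−)0.112331/0.025898 = -4.337.

z = -4.337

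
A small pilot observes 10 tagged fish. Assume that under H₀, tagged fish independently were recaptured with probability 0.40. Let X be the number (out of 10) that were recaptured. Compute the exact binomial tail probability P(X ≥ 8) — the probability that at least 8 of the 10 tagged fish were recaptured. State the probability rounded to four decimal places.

X is binomial with n = 10 and p = 0.40.
P(X ≥ 8) = C(10,8)·0.40^8·0.60^2 + C(10,9)·0.40^9·0.60^1 + C(10,10)·0.40^10·0.60^0.
= 0.010617 + 0.001573 + 0.000105 = 0.0123.

P = 0.0123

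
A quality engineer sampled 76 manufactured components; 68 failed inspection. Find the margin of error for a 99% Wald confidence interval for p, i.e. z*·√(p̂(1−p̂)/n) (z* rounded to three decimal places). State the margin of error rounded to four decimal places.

The sample proportion is 68/76 = 0.89474.
Standard error of p̂: √(0.094183/76) = √0.001239248 = 0.035203.
For 99% confidence, z* = 2.576.
So ME = 0.0907.

ME = 0.0907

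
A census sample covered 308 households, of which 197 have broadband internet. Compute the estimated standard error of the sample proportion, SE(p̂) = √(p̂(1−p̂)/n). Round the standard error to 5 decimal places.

With x = 197 successes in n = 308, p̂ = 0.63961.
p̂(1−p̂) = 0.63961·0.36039 = 0.230509.
Dividing by n and taking the root: √0.000748406 = 0.02736.

SE = 0.02736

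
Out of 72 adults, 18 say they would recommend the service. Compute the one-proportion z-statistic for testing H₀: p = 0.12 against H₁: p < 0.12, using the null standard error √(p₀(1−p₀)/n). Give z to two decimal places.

z = 3.39

The sample proportion is 18/72 = 0.25000.
SE₀ = √(0.12·0.88/72) = 0.038297.
z = (0.25000 − 0.12)/0.038297 = 0.13000/0.038297 = 3.39.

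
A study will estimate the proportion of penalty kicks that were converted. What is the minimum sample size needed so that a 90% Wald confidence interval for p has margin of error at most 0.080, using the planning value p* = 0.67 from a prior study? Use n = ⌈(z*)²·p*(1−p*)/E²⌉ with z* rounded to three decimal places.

The 90% critical value is z* = 1.645.
p*(1−p*) = 0.2211.
(z*)²·p*(1−p*)/E² = 2.706025·0.2211/0.006400 = 93.485.
⌈93.485⌉ = 94.

n = 94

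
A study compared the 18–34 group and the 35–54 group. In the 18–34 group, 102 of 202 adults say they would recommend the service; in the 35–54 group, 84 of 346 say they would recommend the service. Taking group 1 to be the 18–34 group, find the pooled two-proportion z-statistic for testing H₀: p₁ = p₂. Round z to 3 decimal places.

z = 6.253

p̂₁ = 102/202 = 0.50495, p̂₂ = 84/346 = 0.24277.
Pooling: p̂ = 186/548 = 0.33942.
Pooled SE = √[0.2242128·0.00784067] ≈ 0.041928.
z = 0.26218/0.041928 = 6.253.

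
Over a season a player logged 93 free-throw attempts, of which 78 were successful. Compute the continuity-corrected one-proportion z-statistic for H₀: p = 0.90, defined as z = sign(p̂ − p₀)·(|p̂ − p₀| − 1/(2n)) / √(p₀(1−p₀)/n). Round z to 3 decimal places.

z = -1.797

With x = 78 successes in n = 93, p̂ = 0.83871. p̂ − p₀ = -0.061290.
1/(2n) = 0.005376.
Corrected numerator: |-0.061290| − 0.005376 = 0.055914.
Null standard error: √(0.90·0.10/93) = √0.000967742 = 0.031109.
z = −0.055914/0.031109 = -1.797.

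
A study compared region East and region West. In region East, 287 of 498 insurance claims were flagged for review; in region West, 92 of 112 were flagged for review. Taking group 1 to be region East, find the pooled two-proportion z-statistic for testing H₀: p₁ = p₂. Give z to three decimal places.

p̂₁ = 287/498 = 0.57631, p̂₂ = 92/112 = 0.82143.
Pooling: p̂ = 379/610 = 0.62131.
Pooled SE = √[0.2352835·0.01093660] ≈ 0.050727.
z = -0.24512/0.050727 = -4.832.

z = -4.832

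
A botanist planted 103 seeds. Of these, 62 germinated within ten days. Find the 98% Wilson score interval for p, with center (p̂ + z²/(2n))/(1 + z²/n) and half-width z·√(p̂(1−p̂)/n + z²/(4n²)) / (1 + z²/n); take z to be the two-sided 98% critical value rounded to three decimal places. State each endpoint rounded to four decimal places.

(0.4874, 0.7063)

p̂ = 62/103 = 0.60194; z = 2.326, so z² = 5.410276.
1 + z²/n = 1.052527.
Adjusted center: (0.60194 + z²/(2n))/1.052527 = 0.59685.
Radicand: p̂(1−p̂)/n + z²/(4n²) = 0.002326290 + 0.000127493 = 0.002453783.
Half-width = 2.326·√0.002453783/1.052527 = 0.10947.
Interval: 0.59685 ± 0.10947 → (0.4874, 0.7063).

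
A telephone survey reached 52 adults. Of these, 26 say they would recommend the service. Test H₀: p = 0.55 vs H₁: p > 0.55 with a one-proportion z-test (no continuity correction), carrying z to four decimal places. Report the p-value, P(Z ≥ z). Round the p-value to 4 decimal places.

The sample proportion is 26/52 = 0.50000.
Null standard error: √(0.55·0.45/52) = √0.004759615 = 0.068990.
Test statistic (full precision, shown to 4 dp): z = (26/52 − 0.55)/SE₀ ≈ -0.7247.
From the standard normal, P(Z ≥ z) = 0.7657.

p-value = 0.7657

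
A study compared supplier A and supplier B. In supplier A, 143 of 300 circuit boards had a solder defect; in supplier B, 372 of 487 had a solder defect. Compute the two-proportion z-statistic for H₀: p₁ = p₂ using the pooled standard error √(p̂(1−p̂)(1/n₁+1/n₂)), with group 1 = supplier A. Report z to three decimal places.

z = -8.228

Sample proportions: p̂₁ = 143/300 = 0.47667 and p̂₂ = 372/487 = 0.76386.
Pooled p̂ = (143+372)/(300+487) = 515/787 = 0.65438.
SE = √[p̂(1−p̂)(1/n₁+1/n₂)] = √[0.65438·0.34562·(1/300+1/487)] ≈ 0.034904.
z = -0.28719/0.034904 = -8.228.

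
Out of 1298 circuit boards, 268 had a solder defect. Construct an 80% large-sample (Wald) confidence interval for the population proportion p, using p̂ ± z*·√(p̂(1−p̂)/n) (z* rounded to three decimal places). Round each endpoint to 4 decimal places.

With x = 268 successes in n = 1298, p̂ = 0.20647.
SE(p̂) = √(0.20647·0.79353/1298) = 0.011235.
The 80% critical value is z* = 1.282.
Margin = 1.282·0.011235 = 0.01440.
Interval: 0.20647 ± 0.01440 → (0.1921, 0.2209).

(0.1921, 0.2209)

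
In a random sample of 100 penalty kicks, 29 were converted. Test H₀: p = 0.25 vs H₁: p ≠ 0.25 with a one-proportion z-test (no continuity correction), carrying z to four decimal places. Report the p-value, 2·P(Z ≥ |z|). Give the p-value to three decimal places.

p-value = 0.356

The sample proportion is 29/100 = 0.29000.
Null standard error: √(0.25·0.75/100) = √0.001875000 = 0.043301.
Test statistic (full precision, shown to 4 dp): z = (29/100 − 0.25)/SE₀ ≈ 0.9238.
p-value = 2·P(Z ≥ |z|) with z = 0.9238 → 0.356.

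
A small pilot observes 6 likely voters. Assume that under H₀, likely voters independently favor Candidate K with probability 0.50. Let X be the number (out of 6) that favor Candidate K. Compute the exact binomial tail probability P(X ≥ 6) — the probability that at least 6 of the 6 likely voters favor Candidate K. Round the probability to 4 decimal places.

X is binomial with n = 6 and p = 0.50.
P(X ≥ 6) = C(6,6)·0.50^6·0.50^0.
= 0.015625 = 0.0156.

P = 0.0156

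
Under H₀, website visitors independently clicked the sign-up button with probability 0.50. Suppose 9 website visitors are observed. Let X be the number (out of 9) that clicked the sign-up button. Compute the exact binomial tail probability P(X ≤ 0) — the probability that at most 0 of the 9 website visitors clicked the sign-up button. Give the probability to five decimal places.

X ~ Binomial(n=9, p=0.50).
P(X ≤ 0) = C(9,0)·0.50^0·0.50^9.
= 0.001953 = 0.00195.

P = 0.00195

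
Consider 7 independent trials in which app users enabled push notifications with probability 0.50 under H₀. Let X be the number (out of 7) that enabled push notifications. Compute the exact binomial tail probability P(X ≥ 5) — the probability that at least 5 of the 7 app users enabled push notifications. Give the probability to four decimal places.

P = 0.2266

X ~ Binomial(n=7, p=0.50).
P(X ≥ 5) = C(7,5)·0.50^5·0.50^2 + C(7,6)·0.50^6·0.50^1 + C(7,7)·0.50^7·0.50^0.
= 0.164062 + 0.054688 + 0.007812 = 0.2266.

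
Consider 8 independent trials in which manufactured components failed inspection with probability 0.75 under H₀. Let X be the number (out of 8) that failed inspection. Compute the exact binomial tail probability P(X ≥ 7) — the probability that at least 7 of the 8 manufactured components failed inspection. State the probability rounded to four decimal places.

X is binomial with n = 8 and p = 0.75.
P(X ≥ 7) = C(8,7)·0.75^7·0.25^1 + C(8,8)·0.75^8·0.25^0.
= 0.266968 + 0.100113 = 0.3671.

P = 0.3671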